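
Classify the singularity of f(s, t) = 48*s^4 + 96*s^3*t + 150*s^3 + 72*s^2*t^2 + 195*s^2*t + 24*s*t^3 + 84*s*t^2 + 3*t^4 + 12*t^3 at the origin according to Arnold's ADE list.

The Hessian of f at 0 has rank 0. Corank 2; j^3 = 3*(2*s + t)*(5*s + 2*t)^2 has shape L^2 M (L != M), so D-series; mu = 5 gives D_5.

D_5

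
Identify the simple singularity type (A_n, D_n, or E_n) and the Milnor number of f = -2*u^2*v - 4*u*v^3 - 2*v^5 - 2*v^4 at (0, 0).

The Hessian of f at 0 is [[0, 0], [0, 0]] with rank 0, so corank 2. A Groebner basis of the Jacobian ideal J(f) in C{u,v} is {u*v^2, u*v + v^3, u^2 - 4*u*v}; counting standard monomials gives mu = 5. Corank 2; j^3 = -2*u^2*v has shape L^2 M (L != M), so D-series; mu = 5 gives D_5.

Type D5, Milnor number mu = 5.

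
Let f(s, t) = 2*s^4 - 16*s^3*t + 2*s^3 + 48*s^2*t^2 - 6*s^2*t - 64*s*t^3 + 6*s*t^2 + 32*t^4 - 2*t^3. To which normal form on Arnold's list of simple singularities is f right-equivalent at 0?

E6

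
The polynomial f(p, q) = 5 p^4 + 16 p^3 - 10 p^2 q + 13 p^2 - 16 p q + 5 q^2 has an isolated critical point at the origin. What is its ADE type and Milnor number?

Type A_1, Milnor number mu = 1.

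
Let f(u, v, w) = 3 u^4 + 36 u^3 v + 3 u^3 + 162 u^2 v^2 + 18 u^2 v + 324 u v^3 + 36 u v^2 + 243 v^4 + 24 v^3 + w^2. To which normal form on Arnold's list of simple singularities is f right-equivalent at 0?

The Hessian of f at 0 is [[0, 0, 0], [0, 0, 0], [0, 0, 2]] with rank 1, so corank 2. A Groebner basis of the Jacobian ideal J(f) in C{u,v,w} is {v^4, u*v^2 + 7*v^3/3, u^2 + 4*u*v + 4*v^2, w}; counting standard monomials gives mu = 6. Corank 2; j^3 = 3*(u + 2*v)^3 is a perfect cube, so E-series; the 4-jet and mu = 6 give E_6.

E_{6}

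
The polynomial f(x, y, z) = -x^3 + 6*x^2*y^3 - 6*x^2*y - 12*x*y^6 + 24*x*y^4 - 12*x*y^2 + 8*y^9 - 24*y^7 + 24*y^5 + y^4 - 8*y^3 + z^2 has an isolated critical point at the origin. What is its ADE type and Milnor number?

Type E_6, Milnor number mu = 6.

The Hessian of f at 0 has rank 1. Corank 2; j^3 = -(x + 2*y)^3 is a perfect cube, so E-series; the 4-jet and mu = 6 give E_6.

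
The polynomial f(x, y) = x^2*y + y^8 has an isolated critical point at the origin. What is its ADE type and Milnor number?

Type D_9, Milnor number mu = 9.

The Hessian of f at 0 has rank 0. Corank 2; j^3 = x^2*y has shape L^2 M (L != M), so D-series; mu = 9 gives D_9.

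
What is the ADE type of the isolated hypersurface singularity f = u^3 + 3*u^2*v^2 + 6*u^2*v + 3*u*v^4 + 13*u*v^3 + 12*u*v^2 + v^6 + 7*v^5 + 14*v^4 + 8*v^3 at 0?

The Hessian of f at 0 has rank 0. Corank 2; j^3 = (u + 2*v)^3 is a perfect cube, so E-series; the 4-jet and mu = 7 give E_7.

E_{7}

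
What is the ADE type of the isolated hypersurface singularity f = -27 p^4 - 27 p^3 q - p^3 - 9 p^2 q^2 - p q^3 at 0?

E7

The Hessian of f at 0 has rank 0. Corank 2; j^3 = -p^3 is a perfect cube, so E-series; the 4-jet and mu = 7 give E_7.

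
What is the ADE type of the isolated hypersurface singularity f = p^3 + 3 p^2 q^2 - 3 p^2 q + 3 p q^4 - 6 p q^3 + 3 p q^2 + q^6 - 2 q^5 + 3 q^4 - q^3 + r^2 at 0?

The Hessian of f at 0 has rank 1. Corank 2; j^3 = (p - q)^3 is a perfect cube, so E-series; the 5-jet and mu = 8 give E_8.

E_8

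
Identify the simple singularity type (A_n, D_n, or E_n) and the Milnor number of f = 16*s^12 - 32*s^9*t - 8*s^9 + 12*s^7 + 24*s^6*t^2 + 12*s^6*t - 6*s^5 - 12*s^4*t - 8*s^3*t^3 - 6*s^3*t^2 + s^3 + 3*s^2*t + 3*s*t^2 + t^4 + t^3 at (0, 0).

The Hessian of f at 0 has rank 0. Corank 2; j^3 = (s + t)^3 is a perfect cube, so E-series; the 4-jet and mu = 6 give E_6.

Type E_6, Milnor number mu = 6.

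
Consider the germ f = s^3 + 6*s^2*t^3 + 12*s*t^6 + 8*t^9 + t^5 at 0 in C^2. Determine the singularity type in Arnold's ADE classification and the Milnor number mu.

Type E8, Milnor number mu = 8.

The Hessian of f at 0 has rank 0. Corank 2; j^3 = s^3 is a perfect cube, so E-series; the 5-jet and mu = 8 give E_8.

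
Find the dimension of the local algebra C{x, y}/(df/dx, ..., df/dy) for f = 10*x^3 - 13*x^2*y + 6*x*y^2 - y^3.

4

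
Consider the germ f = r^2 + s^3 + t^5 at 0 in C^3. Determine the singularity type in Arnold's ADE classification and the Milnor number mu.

Type E_{8}, Milnor number mu = 8.

The Hessian of f at 0 is [[0, 0, 0], [0, 0, 0], [0, 0, 2]] with rank 1, so corank 2. A Groebner basis of the Jacobian ideal J(f) in C{s,t,r} is {t^4, s^2, r}; counting standard monomials gives mu = 8. Corank 2; j^3 = s^3 is a perfect cube, so E-series; the 5-jet and mu = 8 give E_8.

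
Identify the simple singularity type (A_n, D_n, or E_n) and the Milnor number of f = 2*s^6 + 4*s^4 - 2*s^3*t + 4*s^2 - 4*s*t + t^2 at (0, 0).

Type A5, Milnor number mu = 5.

The Hessian of f at 0 is [[8, -4], [-4, 2]] with rank 1, so corank 1. A Groebner basis of the Jacobian ideal J(f) in C{s,t} is {s*t^2 + 8*s - 4*t, 16*s + t^3 - 8*t, s^2 - s*t + t^2/4}; counting standard monomials gives mu = 5. Corank 1: A-series; mu = 5 gives A_5.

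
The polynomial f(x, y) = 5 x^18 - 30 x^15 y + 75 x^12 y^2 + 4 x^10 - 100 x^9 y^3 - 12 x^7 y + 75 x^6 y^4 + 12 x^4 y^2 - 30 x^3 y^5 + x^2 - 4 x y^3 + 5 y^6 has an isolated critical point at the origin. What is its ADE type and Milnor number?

The Hessian of f at 0 has rank 1. Corank 1: A-series; mu = 5 gives A_5.

Type A_5, Milnor number mu = 5.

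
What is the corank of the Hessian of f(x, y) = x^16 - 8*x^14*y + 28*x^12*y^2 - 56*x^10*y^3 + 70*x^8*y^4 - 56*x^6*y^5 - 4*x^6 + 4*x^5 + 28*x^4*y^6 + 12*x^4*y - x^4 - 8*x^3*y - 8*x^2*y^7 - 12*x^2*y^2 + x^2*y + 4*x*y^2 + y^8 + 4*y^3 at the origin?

2

Hessian at 0 has rank 0.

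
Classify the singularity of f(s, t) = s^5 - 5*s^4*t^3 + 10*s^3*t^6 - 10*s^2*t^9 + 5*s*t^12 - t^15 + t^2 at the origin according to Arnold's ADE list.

A_{4}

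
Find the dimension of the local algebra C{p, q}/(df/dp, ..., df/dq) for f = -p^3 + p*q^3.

7

The Hessian of f at 0 has rank 0. Corank 2; j^3 = -p^3 is a perfect cube, so E-series; the 4-jet and mu = 7 give E_7.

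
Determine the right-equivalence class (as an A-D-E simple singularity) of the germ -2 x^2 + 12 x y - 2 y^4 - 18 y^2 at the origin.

A3

The Hessian of f at 0 has rank 1. Corank 1: A-series; mu = 3 gives A_3.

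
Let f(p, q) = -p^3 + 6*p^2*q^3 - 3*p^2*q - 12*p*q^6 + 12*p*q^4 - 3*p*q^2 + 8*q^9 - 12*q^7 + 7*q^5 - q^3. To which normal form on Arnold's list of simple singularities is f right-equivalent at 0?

The Hessian of f at 0 is [[0, 0], [0, 0]] with rank 0, so corank 2. A Groebner basis of the Jacobian ideal J(f) in C{p,q} is {-p^2/4 + p*q^3 - p*q/2 - q^2/4, q^4, p^3 - 3*p*q^2 - 2*q^3, p^2*q + 2*p*q^2 + q^3}; counting standard monomials gives mu = 8. Corank 2; j^3 = -(p + q)^3 is a perfect cube, so E-series; the 5-jet and mu = 8 give E_8.

E_{8}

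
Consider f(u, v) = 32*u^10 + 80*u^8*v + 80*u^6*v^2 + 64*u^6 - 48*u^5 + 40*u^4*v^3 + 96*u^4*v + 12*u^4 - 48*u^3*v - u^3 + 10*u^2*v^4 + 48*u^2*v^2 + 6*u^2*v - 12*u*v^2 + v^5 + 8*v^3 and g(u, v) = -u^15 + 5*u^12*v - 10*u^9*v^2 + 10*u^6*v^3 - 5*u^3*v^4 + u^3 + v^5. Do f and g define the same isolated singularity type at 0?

Yes.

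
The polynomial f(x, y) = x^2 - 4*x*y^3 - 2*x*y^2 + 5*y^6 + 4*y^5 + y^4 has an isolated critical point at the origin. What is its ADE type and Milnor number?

Type A5, Milnor number mu = 5.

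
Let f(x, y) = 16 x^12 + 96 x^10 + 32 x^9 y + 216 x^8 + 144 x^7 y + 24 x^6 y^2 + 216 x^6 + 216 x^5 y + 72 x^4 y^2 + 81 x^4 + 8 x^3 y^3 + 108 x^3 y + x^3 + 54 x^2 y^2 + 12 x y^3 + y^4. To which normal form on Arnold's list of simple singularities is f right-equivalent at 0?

E_6

The Hessian of f at 0 is [[0, 0], [0, 0]] with rank 0, so corank 2. A Groebner basis of the Jacobian ideal J(f) in C{x,y} is {y^4, x*y^2 + y^3/9, x^2}; counting standard monomials gives mu = 6. Corank 2; j^3 = x^3 is a perfect cube, so E-series; the 4-jet and mu = 6 give E_6.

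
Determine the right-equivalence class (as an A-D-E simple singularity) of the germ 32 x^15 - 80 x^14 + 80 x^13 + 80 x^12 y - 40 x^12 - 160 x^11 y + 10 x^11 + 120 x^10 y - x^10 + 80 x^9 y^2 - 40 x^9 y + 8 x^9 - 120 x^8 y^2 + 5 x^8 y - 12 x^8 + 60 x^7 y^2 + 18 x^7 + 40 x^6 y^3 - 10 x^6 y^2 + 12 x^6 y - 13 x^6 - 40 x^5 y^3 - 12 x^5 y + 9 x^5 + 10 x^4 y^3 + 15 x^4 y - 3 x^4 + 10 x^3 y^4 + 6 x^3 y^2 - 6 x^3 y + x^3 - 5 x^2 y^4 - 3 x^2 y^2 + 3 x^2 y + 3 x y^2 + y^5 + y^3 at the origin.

E8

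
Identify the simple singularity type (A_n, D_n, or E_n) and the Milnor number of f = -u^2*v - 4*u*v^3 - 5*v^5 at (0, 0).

Type D_6, Milnor number mu = 6.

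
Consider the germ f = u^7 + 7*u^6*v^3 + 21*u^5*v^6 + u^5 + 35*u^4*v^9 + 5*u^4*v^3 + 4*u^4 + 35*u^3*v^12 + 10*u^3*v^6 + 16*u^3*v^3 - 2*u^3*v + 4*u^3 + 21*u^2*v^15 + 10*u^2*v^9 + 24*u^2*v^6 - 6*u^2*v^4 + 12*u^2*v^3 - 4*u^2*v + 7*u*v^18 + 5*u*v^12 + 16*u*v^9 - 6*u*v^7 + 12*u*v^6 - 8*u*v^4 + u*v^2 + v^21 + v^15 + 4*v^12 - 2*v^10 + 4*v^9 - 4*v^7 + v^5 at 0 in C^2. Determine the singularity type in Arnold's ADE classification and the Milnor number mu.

The Hessian of f at 0 has rank 0. Corank 2; j^3 = u*(2*u - v)^2 has shape L^2 M (L != M), so D-series; mu = 8 gives D_8.

Type D_8, Milnor number mu = 8.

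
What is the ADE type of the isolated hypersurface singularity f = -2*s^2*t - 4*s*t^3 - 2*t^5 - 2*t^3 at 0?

The Hessian of f at 0 has rank 0. Corank 2; j^3 = -2*t*(s^2 + t^2) splits into three distinct lines over C (the quadratic factor has nonzero discriminant), so D_4.

D4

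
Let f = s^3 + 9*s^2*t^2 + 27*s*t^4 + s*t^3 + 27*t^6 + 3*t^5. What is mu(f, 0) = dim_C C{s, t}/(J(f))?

7

The Hessian of f at 0 has rank 0. Corank 2; j^3 = s^3 is a perfect cube, so E-series; the 4-jet and mu = 7 give E_7.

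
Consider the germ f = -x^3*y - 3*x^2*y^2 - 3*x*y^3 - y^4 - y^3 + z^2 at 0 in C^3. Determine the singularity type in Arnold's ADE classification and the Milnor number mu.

Type E7, Milnor number mu = 7.

The Hessian of f at 0 is [[0, 0, 0], [0, 0, 0], [0, 0, 2]] with rank 1, so corank 2. A Groebner basis of the Jacobian ideal J(f) in C{x,y,z} is {x^3 - 3*x*y^2 + 3*y^2, x^2*y + 2*x*y^2, y^3, z}; counting standard monomials gives mu = 7. Corank 2; j^3 = -y^3 is a perfect cube, so E-series; the 4-jet and mu = 7 give E_7.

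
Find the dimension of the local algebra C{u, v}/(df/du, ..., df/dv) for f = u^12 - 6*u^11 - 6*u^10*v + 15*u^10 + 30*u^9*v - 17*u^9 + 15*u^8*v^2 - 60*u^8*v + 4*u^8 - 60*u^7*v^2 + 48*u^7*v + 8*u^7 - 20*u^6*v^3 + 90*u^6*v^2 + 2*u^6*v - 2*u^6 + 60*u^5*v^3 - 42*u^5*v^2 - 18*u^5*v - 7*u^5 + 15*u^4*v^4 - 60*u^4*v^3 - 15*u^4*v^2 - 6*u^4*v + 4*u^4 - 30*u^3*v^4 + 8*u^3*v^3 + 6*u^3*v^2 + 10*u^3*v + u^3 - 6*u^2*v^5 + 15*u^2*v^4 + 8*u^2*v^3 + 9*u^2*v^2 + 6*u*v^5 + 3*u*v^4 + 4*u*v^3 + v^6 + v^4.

6

The Hessian of f at 0 has rank 0. Corank 2; j^3 = u^3 is a perfect cube, so E-series; the 4-jet and mu = 6 give E_6.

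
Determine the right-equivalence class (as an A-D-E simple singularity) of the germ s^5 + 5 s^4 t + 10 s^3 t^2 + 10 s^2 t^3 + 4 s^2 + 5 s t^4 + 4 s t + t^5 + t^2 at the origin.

The Hessian of f at 0 has rank 1. Corank 1: A-series; mu = 4 gives A_4.

A_{4}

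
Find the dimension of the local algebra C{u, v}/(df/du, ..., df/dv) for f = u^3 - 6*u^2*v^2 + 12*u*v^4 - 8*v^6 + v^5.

The Hessian of f at 0 has rank 0. Corank 2; j^3 = u^3 is a perfect cube, so E-series; the 5-jet and mu = 8 give E_8.

8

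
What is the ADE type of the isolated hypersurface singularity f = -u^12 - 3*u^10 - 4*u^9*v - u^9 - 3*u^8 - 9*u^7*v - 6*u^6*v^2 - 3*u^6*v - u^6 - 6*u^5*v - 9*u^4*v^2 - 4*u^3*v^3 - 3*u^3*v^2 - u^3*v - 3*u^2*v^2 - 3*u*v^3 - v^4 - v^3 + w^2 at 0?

E_{7}

The Hessian of f at 0 is [[0, 0, 0], [0, 0, 0], [0, 0, 2]] with rank 1, so corank 2. A Groebner basis of the Jacobian ideal J(f) in C{u,v,w} is {u^3 - 3*u*v^2 + 3*v^2, u^2*v + 2*u*v^2, v^3, w}; counting standard monomials gives mu = 7. Corank 2; j^3 = -v^3 is a perfect cube, so E-series; the 4-jet and mu = 7 give E_7.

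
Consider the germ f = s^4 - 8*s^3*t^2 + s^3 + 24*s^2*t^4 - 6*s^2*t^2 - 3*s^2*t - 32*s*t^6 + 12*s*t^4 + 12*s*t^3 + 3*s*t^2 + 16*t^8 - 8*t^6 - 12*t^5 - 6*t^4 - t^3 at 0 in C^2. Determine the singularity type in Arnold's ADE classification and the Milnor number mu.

The Hessian of f at 0 is [[0, 0], [0, 0]] with rank 0, so corank 2. A Groebner basis of the Jacobian ideal J(f) in C{s,t} is {s^3, s^2*t + s^2/4 - s*t/2 + t^2/4, s^2/2 + s*t^2 - s*t + t^2/2, 3*s^2/4 - 3*s*t/2 + t^3 + 3*t^2/4}; counting standard monomials gives mu = 6. Corank 2; j^3 = (s - t)^3 is a perfect cube, so E-series; the 4-jet and mu = 6 give E_6.

Type E6, Milnor number mu = 6.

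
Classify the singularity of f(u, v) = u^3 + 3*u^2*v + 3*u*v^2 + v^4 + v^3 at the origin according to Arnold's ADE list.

E_{6}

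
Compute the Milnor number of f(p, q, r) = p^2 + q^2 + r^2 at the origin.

The Hessian of f at 0 has rank 3. Corank 0: nondegenerate Morse point, so A_1.

1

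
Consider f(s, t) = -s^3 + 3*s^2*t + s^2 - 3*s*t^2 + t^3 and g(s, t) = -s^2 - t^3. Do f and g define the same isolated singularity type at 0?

The Hessian of f at 0 is [[2, 0], [0, 0]] with rank 1, so corank 1. A Groebner basis of the Jacobian ideal J(f) in C{s,t} is {t^2, s}; counting standard monomials gives mu = 2. Corank 1: A-series; mu = 2 gives A_2. The Hessian of g at 0 is [[-2, 0], [0, 0]] with rank 1, so corank 1. A Groebner basis of the Jacobian ideal J(g) in C{s,t} is {t^2, s}; counting standard monomials gives mu = 2. Corank 1: A-series; mu = 2 gives A_2. Both have type A_2, hence right-equivalent.

Yes.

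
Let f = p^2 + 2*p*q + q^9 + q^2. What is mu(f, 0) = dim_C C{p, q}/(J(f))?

8

The Hessian of f at 0 has rank 1. Corank 1: A-series; mu = 8 gives A_8.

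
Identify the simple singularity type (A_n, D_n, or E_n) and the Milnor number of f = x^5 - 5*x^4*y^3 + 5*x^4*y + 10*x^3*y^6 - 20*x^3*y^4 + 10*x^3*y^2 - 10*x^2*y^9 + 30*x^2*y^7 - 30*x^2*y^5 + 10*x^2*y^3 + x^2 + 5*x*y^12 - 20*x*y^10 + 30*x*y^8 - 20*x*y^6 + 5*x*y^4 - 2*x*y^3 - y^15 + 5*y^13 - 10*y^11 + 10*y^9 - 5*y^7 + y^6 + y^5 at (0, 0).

Type A4, Milnor number mu = 4.

The Hessian of f at 0 has rank 1. Corank 1: A-series; mu = 4 gives A_4.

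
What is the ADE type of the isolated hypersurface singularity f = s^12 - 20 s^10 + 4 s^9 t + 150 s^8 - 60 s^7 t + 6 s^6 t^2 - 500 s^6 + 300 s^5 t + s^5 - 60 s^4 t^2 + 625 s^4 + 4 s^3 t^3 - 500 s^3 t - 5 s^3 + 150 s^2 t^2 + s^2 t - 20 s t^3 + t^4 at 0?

The Hessian of f at 0 has rank 0. Corank 2; j^3 = -s^2*(5*s - t) has shape L^2 M (L != M), so D-series; mu = 5 gives D_5.

D_5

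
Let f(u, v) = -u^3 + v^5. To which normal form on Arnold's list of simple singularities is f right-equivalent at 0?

E_8

The Hessian of f at 0 is [[0, 0], [0, 0]] with rank 0, so corank 2. A Groebner basis of the Jacobian ideal J(f) in C{u,v} is {v^4, u^2}; counting standard monomials gives mu = 8. Corank 2; j^3 = -u^3 is a perfect cube, so E-series; the 5-jet and mu = 8 give E_8.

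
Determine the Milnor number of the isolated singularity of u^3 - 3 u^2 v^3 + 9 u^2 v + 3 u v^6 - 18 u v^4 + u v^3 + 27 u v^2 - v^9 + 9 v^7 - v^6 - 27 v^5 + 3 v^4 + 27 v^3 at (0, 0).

The Hessian of f at 0 has rank 0. Corank 2; j^3 = (u + 3*v)^3 is a perfect cube, so E-series; the 4-jet and mu = 7 give E_7.

7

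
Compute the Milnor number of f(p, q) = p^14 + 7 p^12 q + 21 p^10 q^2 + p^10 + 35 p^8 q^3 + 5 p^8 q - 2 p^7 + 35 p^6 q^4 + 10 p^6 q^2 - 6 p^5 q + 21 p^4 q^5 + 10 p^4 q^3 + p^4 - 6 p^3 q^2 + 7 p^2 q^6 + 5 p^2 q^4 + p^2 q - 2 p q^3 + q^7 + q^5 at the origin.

The Hessian of f at 0 has rank 0. Corank 2; j^3 = p^2*q has shape L^2 M (L != M), so D-series; mu = 8 gives D_8.

8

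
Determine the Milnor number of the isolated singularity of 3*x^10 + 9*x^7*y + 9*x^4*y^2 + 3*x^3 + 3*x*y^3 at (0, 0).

7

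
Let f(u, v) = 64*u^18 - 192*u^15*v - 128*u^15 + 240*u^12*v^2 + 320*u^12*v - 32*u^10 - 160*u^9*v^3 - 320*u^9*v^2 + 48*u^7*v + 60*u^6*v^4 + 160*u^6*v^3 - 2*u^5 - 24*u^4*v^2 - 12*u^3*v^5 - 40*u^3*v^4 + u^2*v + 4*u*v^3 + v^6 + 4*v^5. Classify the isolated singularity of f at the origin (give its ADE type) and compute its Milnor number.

Type D_{7}, Milnor number mu = 7.

The Hessian of f at 0 has rank 0. Corank 2; j^3 = u^2*v has shape L^2 M (L != M), so D-series; mu = 7 gives D_7.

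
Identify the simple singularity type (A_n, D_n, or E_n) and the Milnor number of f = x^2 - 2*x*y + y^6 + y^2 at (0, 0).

The Hessian of f at 0 has rank 1. Corank 1: A-series; mu = 5 gives A_5.

Type A_5, Milnor number mu = 5.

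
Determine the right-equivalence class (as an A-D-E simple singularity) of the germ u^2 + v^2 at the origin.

A_{1}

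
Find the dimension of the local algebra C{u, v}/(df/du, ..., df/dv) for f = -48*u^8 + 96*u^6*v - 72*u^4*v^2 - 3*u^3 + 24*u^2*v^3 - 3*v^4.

6

The Hessian of f at 0 has rank 0. Corank 2; j^3 = -3*u^3 is a perfect cube, so E-series; the 4-jet and mu = 6 give E_6.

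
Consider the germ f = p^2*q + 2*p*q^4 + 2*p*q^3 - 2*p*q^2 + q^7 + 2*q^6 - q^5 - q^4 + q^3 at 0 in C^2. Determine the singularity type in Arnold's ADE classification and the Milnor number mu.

The Hessian of f at 0 has rank 0. Corank 2; j^3 = q*(p - q)^2 has shape L^2 M (L != M), so D-series; mu = 5 gives D_5.

Type D_5, Milnor number mu = 5.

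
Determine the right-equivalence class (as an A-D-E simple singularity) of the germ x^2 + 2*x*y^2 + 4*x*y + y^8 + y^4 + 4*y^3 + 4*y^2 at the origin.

A_{7}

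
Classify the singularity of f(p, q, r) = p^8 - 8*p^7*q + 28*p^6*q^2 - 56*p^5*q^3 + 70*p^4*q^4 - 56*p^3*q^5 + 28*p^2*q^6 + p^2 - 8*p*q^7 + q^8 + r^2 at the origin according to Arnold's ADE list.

The Hessian of f at 0 has rank 2. Corank 1: A-series; mu = 7 gives A_7.

A_7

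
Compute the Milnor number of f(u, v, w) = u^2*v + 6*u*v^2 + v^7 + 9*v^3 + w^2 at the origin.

8

The Hessian of f at 0 has rank 1. Corank 2; j^3 = v*(u + 3*v)^2 has shape L^2 M (L != M), so D-series; mu = 8 gives D_8.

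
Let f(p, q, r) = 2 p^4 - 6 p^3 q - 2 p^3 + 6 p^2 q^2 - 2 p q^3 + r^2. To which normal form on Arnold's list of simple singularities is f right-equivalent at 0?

The Hessian of f at 0 is [[0, 0, 0], [0, 0, 0], [0, 0, 2]] with rank 1, so corank 2. A Groebner basis of the Jacobian ideal J(f) in C{p,q,r} is {3*p^2 + q^4 + q^3, p^3, p^2*q - p^2 - q^3/3, -2*p^2 + p*q^2 - 2*q^3/3, r}; counting standard monomials gives mu = 7. Corank 2; j^3 = -2*p^3 is a perfect cube, so E-series; the 4-jet and mu = 7 give E_7.

E_{7}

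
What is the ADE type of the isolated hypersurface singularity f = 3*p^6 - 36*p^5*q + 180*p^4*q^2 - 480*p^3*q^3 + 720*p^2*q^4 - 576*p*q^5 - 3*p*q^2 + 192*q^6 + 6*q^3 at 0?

The Hessian of f at 0 is [[0, 0], [0, 0]] with rank 0, so corank 2. A Groebner basis of the Jacobian ideal J(f) in C{p,q} is {p^5 - q^2/6, q^3, p*q - 2*q^2}; counting standard monomials gives mu = 7. Corank 2; j^3 = -3*q^2*(p - 2*q) has shape L^2 M (L != M), so D-series; mu = 7 gives D_7.

D7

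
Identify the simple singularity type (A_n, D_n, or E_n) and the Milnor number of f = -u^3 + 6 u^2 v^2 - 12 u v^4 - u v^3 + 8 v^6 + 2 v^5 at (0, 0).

Type E_{7}, Milnor number mu = 7.

The Hessian of f at 0 has rank 0. Corank 2; j^3 = -u^3 is a perfect cube, so E-series; the 4-jet and mu = 7 give E_7.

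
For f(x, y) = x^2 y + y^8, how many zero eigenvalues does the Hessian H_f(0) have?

2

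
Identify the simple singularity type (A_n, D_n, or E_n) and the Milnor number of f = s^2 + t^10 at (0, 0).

The Hessian of f at 0 has rank 1. Corank 1: A-series; mu = 9 gives A_9.

Type A_{9}, Milnor number mu = 9.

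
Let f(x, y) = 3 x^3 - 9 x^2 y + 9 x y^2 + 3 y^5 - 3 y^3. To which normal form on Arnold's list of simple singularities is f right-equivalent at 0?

E_8

The Hessian of f at 0 has rank 0. Corank 2; j^3 = 3*(x - y)^3 is a perfect cube, so E-series; the 5-jet and mu = 8 give E_8.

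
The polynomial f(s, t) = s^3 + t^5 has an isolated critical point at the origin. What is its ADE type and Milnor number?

Type E_8, Milnor number mu = 8.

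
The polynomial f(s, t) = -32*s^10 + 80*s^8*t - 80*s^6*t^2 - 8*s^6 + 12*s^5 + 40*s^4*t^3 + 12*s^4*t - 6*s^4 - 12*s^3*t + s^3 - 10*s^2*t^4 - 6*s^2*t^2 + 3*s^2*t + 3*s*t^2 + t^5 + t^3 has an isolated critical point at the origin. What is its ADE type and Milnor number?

Type E_{8}, Milnor number mu = 8.

The Hessian of f at 0 is [[0, 0], [0, 0]] with rank 0, so corank 2. A Groebner basis of the Jacobian ideal J(f) in C{s,t} is {s^2/16 + s*t^3 - s*t^2/4 + s*t/8 - t^3/4 + t^2/16, t^4, s^3 - 3*s^2/4 - 3*s*t/2 + t^3 - 3*t^2/4, s^2*t + s^2/4 + s*t^2 + s*t/2 + t^2/4}; counting standard monomials gives mu = 8. Corank 2; j^3 = (s + t)^3 is a perfect cube, so E-series; the 5-jet and mu = 8 give E_8.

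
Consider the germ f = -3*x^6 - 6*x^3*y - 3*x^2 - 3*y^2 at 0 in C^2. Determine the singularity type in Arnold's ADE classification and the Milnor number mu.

Type A_1, Milnor number mu = 1.

The Hessian of f at 0 is [[-6, 0], [0, -6]] with rank 2, so corank 0. A Groebner basis of the Jacobian ideal J(f) in C{x,y} is {x, y}; counting standard monomials gives mu = 1. Corank 0: nondegenerate Morse point, so A_1.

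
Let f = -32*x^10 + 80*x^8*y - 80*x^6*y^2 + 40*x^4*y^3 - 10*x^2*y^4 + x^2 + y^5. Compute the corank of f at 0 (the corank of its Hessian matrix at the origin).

1

Hessian at 0 has rank 1.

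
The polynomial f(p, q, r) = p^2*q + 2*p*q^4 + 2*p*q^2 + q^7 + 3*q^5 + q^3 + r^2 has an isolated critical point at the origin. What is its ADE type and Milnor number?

Type D6, Milnor number mu = 6.

The Hessian of f at 0 has rank 1. Corank 2; j^3 = q*(p + q)^2 has shape L^2 M (L != M), so D-series; mu = 6 gives D_6.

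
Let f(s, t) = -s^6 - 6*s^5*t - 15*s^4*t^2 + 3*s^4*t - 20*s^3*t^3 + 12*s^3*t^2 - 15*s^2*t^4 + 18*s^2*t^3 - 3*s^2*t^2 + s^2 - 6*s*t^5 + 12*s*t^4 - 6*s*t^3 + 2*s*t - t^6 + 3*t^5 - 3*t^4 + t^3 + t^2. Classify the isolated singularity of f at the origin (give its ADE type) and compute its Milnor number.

Type A_{2}, Milnor number mu = 2.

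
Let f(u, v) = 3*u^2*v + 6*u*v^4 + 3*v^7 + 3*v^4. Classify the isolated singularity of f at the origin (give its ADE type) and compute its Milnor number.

Type D_5, Milnor number mu = 5.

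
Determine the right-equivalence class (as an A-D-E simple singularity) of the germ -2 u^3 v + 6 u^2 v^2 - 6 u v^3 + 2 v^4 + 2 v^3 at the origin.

E_7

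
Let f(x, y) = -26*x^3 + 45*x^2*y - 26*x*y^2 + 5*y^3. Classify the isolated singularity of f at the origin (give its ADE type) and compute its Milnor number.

The Hessian of f at 0 has rank 0. Corank 2; j^3 = -(2*x - y)*(13*x^2 - 16*x*y + 5*y^2) splits into three distinct lines over C (the quadratic factor has nonzero discriminant), so D_4.

Type D_{4}, Milnor number mu = 4.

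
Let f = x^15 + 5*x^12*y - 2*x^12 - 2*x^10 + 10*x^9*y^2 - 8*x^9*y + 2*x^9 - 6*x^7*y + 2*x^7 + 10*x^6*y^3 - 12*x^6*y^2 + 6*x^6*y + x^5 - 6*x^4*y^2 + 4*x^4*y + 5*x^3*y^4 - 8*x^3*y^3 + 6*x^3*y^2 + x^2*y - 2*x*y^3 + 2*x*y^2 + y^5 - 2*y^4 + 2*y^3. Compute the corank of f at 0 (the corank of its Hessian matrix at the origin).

2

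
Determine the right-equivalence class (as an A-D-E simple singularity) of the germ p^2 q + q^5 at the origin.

The Hessian of f at 0 is [[0, 0], [0, 0]] with rank 0, so corank 2. A Groebner basis of the Jacobian ideal J(f) in C{p,q} is {p^2/5 + q^4, p^3, p*q}; counting standard monomials gives mu = 6. Corank 2; j^3 = p^2*q has shape L^2 M (L != M), so D-series; mu = 6 gives D_6.

D_{6}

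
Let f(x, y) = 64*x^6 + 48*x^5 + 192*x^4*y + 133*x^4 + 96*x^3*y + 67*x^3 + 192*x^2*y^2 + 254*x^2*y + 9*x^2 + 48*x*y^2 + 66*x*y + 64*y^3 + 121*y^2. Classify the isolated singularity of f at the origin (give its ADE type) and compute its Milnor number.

Type A2, Milnor number mu = 2.

The Hessian of f at 0 is [[18, 66], [66, 242]] with rank 1, so corank 1. A Groebner basis of the Jacobian ideal J(f) in C{x,y} is {y^2, x + 11*y/3}; counting standard monomials gives mu = 2. Corank 1: A-series; mu = 2 gives A_2.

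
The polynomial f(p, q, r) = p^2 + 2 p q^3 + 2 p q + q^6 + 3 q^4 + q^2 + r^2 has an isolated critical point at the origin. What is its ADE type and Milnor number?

The Hessian of f at 0 has rank 2. Corank 1: A-series; mu = 3 gives A_3.

Type A3, Milnor number mu = 3.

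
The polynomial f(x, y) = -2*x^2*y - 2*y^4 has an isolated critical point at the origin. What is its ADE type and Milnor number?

The Hessian of f at 0 is [[0, 0], [0, 0]] with rank 0, so corank 2. A Groebner basis of the Jacobian ideal J(f) in C{x,y} is {x^3, x^2/4 + y^3, x*y}; counting standard monomials gives mu = 5. Corank 2; j^3 = -2*x^2*y has shape L^2 M (L != M), so D-series; mu = 5 gives D_5.

Type D_5, Milnor number mu = 5.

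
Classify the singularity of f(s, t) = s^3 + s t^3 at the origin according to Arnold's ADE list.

The Hessian of f at 0 has rank 0. Corank 2; j^3 = s^3 is a perfect cube, so E-series; the 4-jet and mu = 7 give E_7.

E7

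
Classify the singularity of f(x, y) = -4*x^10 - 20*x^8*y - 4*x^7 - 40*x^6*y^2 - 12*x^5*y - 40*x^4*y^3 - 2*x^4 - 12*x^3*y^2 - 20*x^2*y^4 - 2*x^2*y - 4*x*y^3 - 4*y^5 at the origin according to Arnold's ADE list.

The Hessian of f at 0 is [[0, 0], [0, 0]] with rank 0, so corank 2. A Groebner basis of the Jacobian ideal J(f) in C{x,y} is {x^3, x^2*y, -x^2/4 + x*y^2, x*y + y^3}; counting standard monomials gives mu = 6. Corank 2; j^3 = -2*x^2*y has shape L^2 M (L != M), so D-series; mu = 6 gives D_6.

D6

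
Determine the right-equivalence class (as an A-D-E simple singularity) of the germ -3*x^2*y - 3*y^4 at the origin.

The Hessian of f at 0 has rank 0. Corank 2; j^3 = -3*x^2*y has shape L^2 M (L != M), so D-series; mu = 5 gives D_5.

D5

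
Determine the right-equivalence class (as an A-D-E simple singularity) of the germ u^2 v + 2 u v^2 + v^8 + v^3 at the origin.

D_9

The Hessian of f at 0 is [[0, 0], [0, 0]] with rank 0, so corank 2. A Groebner basis of the Jacobian ideal J(f) in C{u,v} is {u^2/8 + v^7 - v^2/8, u^3 + v^3, u*v + v^2}; counting standard monomials gives mu = 9. Corank 2; j^3 = v*(u + v)^2 has shape L^2 M (L != M), so D-series; mu = 9 gives D_9.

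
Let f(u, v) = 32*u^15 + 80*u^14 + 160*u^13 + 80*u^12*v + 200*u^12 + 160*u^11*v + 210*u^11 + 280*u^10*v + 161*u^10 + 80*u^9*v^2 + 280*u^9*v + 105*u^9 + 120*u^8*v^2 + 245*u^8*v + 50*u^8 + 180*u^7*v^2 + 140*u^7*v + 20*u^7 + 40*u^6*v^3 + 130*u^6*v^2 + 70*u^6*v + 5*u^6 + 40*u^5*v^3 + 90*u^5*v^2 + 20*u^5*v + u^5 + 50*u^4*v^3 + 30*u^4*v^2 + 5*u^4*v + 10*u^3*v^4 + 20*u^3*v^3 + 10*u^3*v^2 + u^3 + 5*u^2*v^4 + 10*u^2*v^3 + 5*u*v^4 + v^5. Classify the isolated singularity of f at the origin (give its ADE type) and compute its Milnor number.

The Hessian of f at 0 has rank 0. Corank 2; j^3 = u^3 is a perfect cube, so E-series; the 5-jet and mu = 8 give E_8.

Type E8, Milnor number mu = 8.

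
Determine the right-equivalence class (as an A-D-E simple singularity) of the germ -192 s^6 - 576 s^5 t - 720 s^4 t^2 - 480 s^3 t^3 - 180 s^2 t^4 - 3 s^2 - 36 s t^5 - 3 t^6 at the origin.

The Hessian of f at 0 has rank 1. Corank 1: A-series; mu = 5 gives A_5.

A_5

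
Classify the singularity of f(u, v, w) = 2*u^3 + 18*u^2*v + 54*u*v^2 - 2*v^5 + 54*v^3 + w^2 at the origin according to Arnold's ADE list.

E_8

The Hessian of f at 0 has rank 1. Corank 2; j^3 = 2*(u + 3*v)^3 is a perfect cube, so E-series; the 5-jet and mu = 8 give E_8.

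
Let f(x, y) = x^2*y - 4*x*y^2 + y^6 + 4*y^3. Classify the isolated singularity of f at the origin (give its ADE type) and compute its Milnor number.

Type D_7, Milnor number mu = 7.

The Hessian of f at 0 has rank 0. Corank 2; j^3 = y*(x - 2*y)^2 has shape L^2 M (L != M), so D-series; mu = 7 gives D_7.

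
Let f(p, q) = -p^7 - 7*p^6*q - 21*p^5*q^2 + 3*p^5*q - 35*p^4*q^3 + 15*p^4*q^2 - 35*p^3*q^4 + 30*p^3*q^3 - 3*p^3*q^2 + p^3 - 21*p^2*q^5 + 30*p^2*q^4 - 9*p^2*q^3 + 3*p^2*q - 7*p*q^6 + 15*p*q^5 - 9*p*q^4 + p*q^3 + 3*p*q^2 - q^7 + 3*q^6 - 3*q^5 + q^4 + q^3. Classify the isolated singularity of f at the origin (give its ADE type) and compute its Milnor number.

The Hessian of f at 0 has rank 0. Corank 2; j^3 = (p + q)^3 is a perfect cube, so E-series; the 4-jet and mu = 7 give E_7.

Type E_7, Milnor number mu = 7.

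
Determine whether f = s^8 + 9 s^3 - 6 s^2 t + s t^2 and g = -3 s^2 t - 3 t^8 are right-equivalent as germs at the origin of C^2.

The Hessian of f at 0 has rank 0. Corank 2; j^3 = s*(3*s - t)^2 has shape L^2 M (L != M), so D-series; mu = 9 gives D_9. The Hessian of g at 0 has rank 0. Corank 2; j^3 = -3*s^2*t has shape L^2 M (L != M), so D-series; mu = 9 gives D_9. Both have type D_9, hence right-equivalent.

Yes.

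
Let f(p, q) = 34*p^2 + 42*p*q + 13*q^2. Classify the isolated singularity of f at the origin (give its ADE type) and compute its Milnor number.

The Hessian of f at 0 is [[68, 42], [42, 26]] with rank 2, so corank 0. A Groebner basis of the Jacobian ideal J(f) in C{p,q} is {p, q}; counting standard monomials gives mu = 1. Corank 0: nondegenerate Morse point, so A_1.

Type A_1, Milnor number mu = 1.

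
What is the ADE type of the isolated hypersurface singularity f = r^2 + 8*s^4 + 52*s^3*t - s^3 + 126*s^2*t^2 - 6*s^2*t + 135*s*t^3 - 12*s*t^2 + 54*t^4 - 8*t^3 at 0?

E_7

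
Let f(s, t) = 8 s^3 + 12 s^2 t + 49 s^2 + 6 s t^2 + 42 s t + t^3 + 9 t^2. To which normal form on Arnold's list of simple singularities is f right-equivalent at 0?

A_{2}

The Hessian of f at 0 has rank 1. Corank 1: A-series; mu = 2 gives A_2.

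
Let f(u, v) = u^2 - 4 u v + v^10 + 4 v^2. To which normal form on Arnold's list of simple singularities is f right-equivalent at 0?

The Hessian of f at 0 has rank 1. Corank 1: A-series; mu = 9 gives A_9.

A9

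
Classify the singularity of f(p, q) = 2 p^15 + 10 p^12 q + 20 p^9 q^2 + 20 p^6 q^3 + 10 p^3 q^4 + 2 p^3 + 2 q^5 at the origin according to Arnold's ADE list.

The Hessian of f at 0 is [[0, 0], [0, 0]] with rank 0, so corank 2. A Groebner basis of the Jacobian ideal J(f) in C{p,q} is {q^4, p^2}; counting standard monomials gives mu = 8. Corank 2; j^3 = 2*p^3 is a perfect cube, so E-series; the 5-jet and mu = 8 give E_8.

E_{8}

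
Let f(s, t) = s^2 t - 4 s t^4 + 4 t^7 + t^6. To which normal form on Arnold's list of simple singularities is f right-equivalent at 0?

D_{7}

The Hessian of f at 0 has rank 0. Corank 2; j^3 = s^2*t has shape L^2 M (L != M), so D-series; mu = 7 gives D_7.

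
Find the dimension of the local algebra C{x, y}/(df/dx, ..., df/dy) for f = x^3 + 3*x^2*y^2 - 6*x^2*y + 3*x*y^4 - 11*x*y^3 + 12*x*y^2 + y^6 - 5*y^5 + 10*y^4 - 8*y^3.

The Hessian of f at 0 is [[0, 0], [0, 0]] with rank 0, so corank 2. A Groebner basis of the Jacobian ideal J(f) in C{x,y} is {-x^2 + 4*x*y + y^4 - y^3/3 - 4*y^2, x^3 + 14*x^2 - 56*x*y - 10*y^3/3 + 56*y^2, x^2*y + 13*x^2/3 - 52*x*y/3 - 23*y^3/9 + 52*y^2/3, x^2 + x*y^2 - 4*x*y - 5*y^3/3 + 4*y^2}; counting standard monomials gives mu = 7. Corank 2; j^3 = (x - 2*y)^3 is a perfect cube, so E-series; the 4-jet and mu = 7 give E_7.

7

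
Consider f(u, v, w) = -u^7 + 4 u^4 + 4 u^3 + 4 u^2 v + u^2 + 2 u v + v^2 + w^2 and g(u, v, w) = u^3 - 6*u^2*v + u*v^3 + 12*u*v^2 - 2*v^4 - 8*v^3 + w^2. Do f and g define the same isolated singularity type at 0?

No.

The Hessian of f at 0 is [[2, 2, 0], [2, 2, 0], [0, 0, 2]] with rank 2, so corank 1. A Groebner basis of the Jacobian ideal J(f) in C{u,v,w} is {7*u*v/6 - 5*u/24 + v^4 + 2*v^3/3 + 3*v^2/4 - 5*v/24, u*v^2 - 2*u*v/3 + u/12 + v^3/3 - v^2/2 + v/12, u^2 + u/2 + v/2, w}; counting standard monomials gives mu = 6. Corank 1: A-series; mu = 6 gives A_6. The Hessian of g at 0 is [[0, 0, 0], [0, 0, 0], [0, 0, 2]] with rank 1, so corank 2. A Groebner basis of the Jacobian ideal J(g) in C{u,v,w} is {u^3 - 6*u^2*v - 48*u^2 + 192*u*v - 192*v^2, 6*u^2 + u*v^2 - 24*u*v + 24*v^2, 3*u^2 - 12*u*v + v^3 + 12*v^2, w}; counting standard monomials gives mu = 7. Corank 2; j^3 = (u - 2*v)^3 is a perfect cube, so E-series; the 4-jet and mu = 7 give E_7. f is A_6 but g is E_7, hence not right-equivalent.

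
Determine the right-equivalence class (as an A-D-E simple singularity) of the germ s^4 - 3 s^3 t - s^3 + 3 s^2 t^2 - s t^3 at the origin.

E_{7}

The Hessian of f at 0 has rank 0. Corank 2; j^3 = -s^3 is a perfect cube, so E-series; the 4-jet and mu = 7 give E_7.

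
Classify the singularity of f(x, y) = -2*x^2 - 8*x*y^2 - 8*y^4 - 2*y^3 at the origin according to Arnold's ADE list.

A2

The Hessian of f at 0 has rank 1. Corank 1: A-series; mu = 2 gives A_2.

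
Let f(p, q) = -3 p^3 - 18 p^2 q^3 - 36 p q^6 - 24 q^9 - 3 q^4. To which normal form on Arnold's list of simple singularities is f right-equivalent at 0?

E6

The Hessian of f at 0 is [[0, 0], [0, 0]] with rank 0, so corank 2. A Groebner basis of the Jacobian ideal J(f) in C{p,q} is {q^3, p^2}; counting standard monomials gives mu = 6. Corank 2; j^3 = -3*p^3 is a perfect cube, so E-series; the 4-jet and mu = 6 give E_6.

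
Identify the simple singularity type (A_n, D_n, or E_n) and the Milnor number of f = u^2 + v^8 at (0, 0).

The Hessian of f at 0 is [[2, 0], [0, 0]] with rank 1, so corank 1. A Groebner basis of the Jacobian ideal J(f) in C{u,v} is {v^7, u}; counting standard monomials gives mu = 7. Corank 1: A-series; mu = 7 gives A_7.

Type A_{7}, Milnor number mu = 7.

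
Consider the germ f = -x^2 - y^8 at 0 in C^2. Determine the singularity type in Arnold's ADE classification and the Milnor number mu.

Type A_{7}, Milnor number mu = 7.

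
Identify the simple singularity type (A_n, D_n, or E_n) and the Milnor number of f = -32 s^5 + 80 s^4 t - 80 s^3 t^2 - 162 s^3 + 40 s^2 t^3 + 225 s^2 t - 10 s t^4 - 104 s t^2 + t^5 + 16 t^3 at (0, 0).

Type D_{6}, Milnor number mu = 6.

The Hessian of f at 0 has rank 0. Corank 2; j^3 = -(2*s - t)*(9*s - 4*t)^2 has shape L^2 M (L != M), so D-series; mu = 6 gives D_6.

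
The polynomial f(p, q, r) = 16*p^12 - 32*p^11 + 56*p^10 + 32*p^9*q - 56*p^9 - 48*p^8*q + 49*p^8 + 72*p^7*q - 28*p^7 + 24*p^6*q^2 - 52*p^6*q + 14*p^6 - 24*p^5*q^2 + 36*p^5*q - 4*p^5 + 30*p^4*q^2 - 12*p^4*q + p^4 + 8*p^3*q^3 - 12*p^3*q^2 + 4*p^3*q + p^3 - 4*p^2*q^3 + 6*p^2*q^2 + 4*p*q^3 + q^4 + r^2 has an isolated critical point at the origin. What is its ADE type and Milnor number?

The Hessian of f at 0 has rank 1. Corank 2; j^3 = p^3 is a perfect cube, so E-series; the 4-jet and mu = 6 give E_6.

Type E_6, Milnor number mu = 6.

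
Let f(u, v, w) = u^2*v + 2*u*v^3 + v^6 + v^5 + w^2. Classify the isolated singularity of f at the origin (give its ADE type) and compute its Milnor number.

The Hessian of f at 0 has rank 1. Corank 2; j^3 = u^2*v has shape L^2 M (L != M), so D-series; mu = 7 gives D_7.

Type D7, Milnor number mu = 7.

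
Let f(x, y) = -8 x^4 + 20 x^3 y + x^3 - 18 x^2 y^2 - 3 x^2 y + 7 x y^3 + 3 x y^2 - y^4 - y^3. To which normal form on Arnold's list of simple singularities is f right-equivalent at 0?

The Hessian of f at 0 has rank 0. Corank 2; j^3 = (x - y)^3 is a perfect cube, so E-series; the 4-jet and mu = 7 give E_7.

E7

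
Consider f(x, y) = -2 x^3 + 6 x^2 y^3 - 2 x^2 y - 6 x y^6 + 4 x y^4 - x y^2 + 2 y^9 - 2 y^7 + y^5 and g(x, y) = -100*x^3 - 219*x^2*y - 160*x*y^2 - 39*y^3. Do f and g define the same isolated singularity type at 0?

The Hessian of f at 0 has rank 0. Corank 2; j^3 = -x*(2*x^2 + 2*x*y + y^2) splits into three distinct lines over C (the quadratic factor has nonzero discriminant), so D_4. The Hessian of g at 0 has rank 0. Corank 2; j^3 = -(4*x + 3*y)*(25*x^2 + 36*x*y + 13*y^2) splits into three distinct lines over C (the quadratic factor has nonzero discriminant), so D_4. Both have type D_4, hence right-equivalent.

Yes.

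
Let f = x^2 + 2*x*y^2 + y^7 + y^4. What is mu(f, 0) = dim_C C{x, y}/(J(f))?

The Hessian of f at 0 has rank 1. Corank 1: A-series; mu = 6 gives A_6.

6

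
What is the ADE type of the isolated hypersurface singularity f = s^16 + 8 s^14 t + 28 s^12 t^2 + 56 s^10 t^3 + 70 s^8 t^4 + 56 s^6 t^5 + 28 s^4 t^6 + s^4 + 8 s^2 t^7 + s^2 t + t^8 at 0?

D_9

The Hessian of f at 0 is [[0, 0], [0, 0]] with rank 0, so corank 2. A Groebner basis of the Jacobian ideal J(f) in C{s,t} is {s^2/8 + t^7, s^3, s*t}; counting standard monomials gives mu = 9. Corank 2; j^3 = s^2*t has shape L^2 M (L != M), so D-series; mu = 9 gives D_9.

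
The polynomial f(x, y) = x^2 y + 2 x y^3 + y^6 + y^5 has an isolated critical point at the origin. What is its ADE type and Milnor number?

Type D_7, Milnor number mu = 7.

The Hessian of f at 0 has rank 0. Corank 2; j^3 = x^2*y has shape L^2 M (L != M), so D-series; mu = 7 gives D_7.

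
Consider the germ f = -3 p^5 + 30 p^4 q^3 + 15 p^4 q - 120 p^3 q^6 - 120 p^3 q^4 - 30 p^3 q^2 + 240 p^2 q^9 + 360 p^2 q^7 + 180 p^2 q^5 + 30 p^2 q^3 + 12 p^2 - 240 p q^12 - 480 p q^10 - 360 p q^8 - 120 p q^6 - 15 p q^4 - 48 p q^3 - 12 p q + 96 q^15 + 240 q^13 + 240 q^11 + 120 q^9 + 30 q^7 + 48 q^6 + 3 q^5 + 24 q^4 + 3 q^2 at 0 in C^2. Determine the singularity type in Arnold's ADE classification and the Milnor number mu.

The Hessian of f at 0 has rank 1. Corank 1: A-series; mu = 4 gives A_4.

Type A_{4}, Milnor number mu = 4.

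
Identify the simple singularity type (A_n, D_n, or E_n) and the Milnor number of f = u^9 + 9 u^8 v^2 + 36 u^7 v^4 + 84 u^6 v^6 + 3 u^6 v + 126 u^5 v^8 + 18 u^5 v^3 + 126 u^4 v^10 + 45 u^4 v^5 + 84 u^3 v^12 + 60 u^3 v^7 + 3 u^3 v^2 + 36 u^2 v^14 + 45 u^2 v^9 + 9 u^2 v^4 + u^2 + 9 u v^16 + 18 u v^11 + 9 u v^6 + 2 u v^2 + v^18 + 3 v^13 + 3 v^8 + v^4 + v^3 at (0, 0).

Type A_2, Milnor number mu = 2.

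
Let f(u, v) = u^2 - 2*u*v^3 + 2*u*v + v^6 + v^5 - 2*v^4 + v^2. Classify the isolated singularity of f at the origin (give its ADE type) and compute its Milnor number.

The Hessian of f at 0 is [[2, 2], [2, 2]] with rank 1, so corank 1. A Groebner basis of the Jacobian ideal J(f) in C{u,v} is {-u + v^3 - v, u^2 - v^2, u*v + v^2}; counting standard monomials gives mu = 4. Corank 1: A-series; mu = 4 gives A_4.

Type A_{4}, Milnor number mu = 4.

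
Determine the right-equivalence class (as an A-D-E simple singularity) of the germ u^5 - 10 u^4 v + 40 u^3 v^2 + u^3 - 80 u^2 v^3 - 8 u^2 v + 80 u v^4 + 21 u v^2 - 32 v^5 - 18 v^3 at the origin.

The Hessian of f at 0 has rank 0. Corank 2; j^3 = (u - 3*v)^2*(u - 2*v) has shape L^2 M (L != M), so D-series; mu = 6 gives D_6.

D_{6}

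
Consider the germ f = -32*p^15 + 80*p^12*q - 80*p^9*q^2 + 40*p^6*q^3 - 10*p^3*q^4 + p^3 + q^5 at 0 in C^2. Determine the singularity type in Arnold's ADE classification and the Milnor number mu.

Type E8, Milnor number mu = 8.

The Hessian of f at 0 has rank 0. Corank 2; j^3 = p^3 is a perfect cube, so E-series; the 5-jet and mu = 8 give E_8.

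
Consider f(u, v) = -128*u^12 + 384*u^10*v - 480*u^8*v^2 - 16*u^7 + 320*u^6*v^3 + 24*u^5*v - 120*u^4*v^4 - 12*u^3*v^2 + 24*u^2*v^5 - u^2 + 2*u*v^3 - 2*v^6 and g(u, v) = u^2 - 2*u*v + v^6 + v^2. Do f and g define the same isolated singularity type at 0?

Yes.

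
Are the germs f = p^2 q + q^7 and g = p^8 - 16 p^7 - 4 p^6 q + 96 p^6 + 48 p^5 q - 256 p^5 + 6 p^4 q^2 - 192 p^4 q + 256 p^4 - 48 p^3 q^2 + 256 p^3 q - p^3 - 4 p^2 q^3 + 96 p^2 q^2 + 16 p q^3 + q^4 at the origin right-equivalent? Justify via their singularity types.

No.

The Hessian of f at 0 is [[0, 0], [0, 0]] with rank 0, so corank 2. A Groebner basis of the Jacobian ideal J(f) in C{p,q} is {p^2/7 + q^6, p^3, p*q}; counting standard monomials gives mu = 8. Corank 2; j^3 = p^2*q has shape L^2 M (L != M), so D-series; mu = 8 gives D_8. The Hessian of g at 0 is [[0, 0], [0, 0]] with rank 0, so corank 2. A Groebner basis of the Jacobian ideal J(g) in C{p,q} is {q^4, p*q^2 + q^3/12, p^2}; counting standard monomials gives mu = 6. Corank 2; j^3 = -p^3 is a perfect cube, so E-series; the 4-jet and mu = 6 give E_6. f is D_8 but g is E_6, hence not right-equivalent.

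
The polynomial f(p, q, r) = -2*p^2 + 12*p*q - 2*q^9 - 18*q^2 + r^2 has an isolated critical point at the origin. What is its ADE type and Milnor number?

The Hessian of f at 0 has rank 2. Corank 1: A-series; mu = 8 gives A_8.

Type A_{8}, Milnor number mu = 8.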